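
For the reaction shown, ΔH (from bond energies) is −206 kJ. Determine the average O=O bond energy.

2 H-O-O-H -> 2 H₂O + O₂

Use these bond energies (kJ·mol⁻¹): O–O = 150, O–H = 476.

D(O=O) ≈ 506 kJ/mol

Let D be the O=O bond energy.
Σ(broken) = 4×476 + 2×150 = 2204
Σ(formed) = 4×476 + 1×D = 1904 + D
ΔH = Σ(broken) − Σ(formed) = (2204) − (1904 + D) = +300 − D
Setting this equal to −206 kJ gives D = 506 kJ/mol.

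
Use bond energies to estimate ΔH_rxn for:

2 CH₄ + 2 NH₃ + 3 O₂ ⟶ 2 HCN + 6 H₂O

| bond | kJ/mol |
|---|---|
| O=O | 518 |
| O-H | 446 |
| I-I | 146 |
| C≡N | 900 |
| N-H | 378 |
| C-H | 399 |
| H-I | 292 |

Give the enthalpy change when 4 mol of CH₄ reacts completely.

ΔH = −1872 kJ

Bonds broken (reactants):
  C-H: 8 × 399 = 3192
  N-H: 6 × 378 = 2268
  O=O: 3 × 518 = 1554
  Σ(broken) = 7014 kJ
Bonds formed (products):
  C≡N: 2 × 900 = 1800
  C-H: 2 × 399 = 798
  O-H: 12 × 446 = 5352
  Σ(formed) = 7950 kJ
ΔH = Σ(broken) − Σ(formed) = 7014 − 7950 = −936 kJ
For 2× the reaction as written: 2 × (−936) = −1872 kJ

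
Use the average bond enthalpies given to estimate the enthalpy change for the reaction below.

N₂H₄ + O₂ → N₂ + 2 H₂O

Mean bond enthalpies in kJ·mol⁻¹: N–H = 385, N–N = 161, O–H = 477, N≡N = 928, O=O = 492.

Bonds broken (reactants):
  N–H: 4 × 385 = 1540
  N–N: 1 × 161 = 161
  O=O: 1 × 492 = 492
  Σ(broken) = 2193 kJ
Bonds formed (products):
  N≡N: 1 × 928 = 928
  O–H: 4 × 477 = 1908
  Σ(formed) = 2836 kJ
ΔH = Σ(broken) − Σ(formed) = 2193 − 2836 = −643 kJ

ΔH ≈ −643 kJ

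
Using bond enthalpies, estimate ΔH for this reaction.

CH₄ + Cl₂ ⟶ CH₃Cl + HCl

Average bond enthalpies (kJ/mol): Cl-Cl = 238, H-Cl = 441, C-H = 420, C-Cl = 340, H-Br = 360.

ΔH ≈ −123 kJ

Bonds broken (reactants):
  C-H: 4 × 420 = 1680
  Cl-Cl: 1 × 238 = 238
  Σ(broken) = 1918 kJ
Bonds formed (products):
  C-Cl: 1 × 340 = 340
  C-H: 3 × 420 = 1260
  H-Cl: 1 × 441 = 441
  Σ(formed) = 2041 kJ
ΔH = Σ(broken) − Σ(formed) = 1918 − 2041 = −123 kJ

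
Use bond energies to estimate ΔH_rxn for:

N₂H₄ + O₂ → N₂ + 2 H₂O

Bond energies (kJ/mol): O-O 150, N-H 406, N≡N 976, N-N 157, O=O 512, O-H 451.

ΔH ≈ −487 kJ

Bonds broken (reactants):
  N-H: 4 × 406 = 1624
  N-N: 1 × 157 = 157
  O=O: 1 × 512 = 512
  Σ(broken) = 2293 kJ
Bonds formed (products):
  N≡N: 1 × 976 = 976
  O-H: 4 × 451 = 1804
  Σ(formed) = 2780 kJ
ΔH = Σ(broken) − Σ(formed) = 2293 − 2780 = −487 kJ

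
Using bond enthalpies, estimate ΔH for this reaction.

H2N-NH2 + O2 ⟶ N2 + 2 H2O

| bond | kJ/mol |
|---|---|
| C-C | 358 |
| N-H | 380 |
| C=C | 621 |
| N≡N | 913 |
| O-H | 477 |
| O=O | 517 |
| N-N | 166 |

Bonds broken (reactants):
  N-H: 4 × 380 = 1520
  N-N: 1 × 166 = 166
  O=O: 1 × 517 = 517
  Σ(broken) = 2203 kJ
Bonds formed (products):
  N≡N: 1 × 913 = 913
  O-H: 4 × 477 = 1908
  Σ(formed) = 2821 kJ
ΔH = Σ(broken) − Σ(formed) = 2203 − 2821 = −618 kJ

ΔH ≈ −618 kJ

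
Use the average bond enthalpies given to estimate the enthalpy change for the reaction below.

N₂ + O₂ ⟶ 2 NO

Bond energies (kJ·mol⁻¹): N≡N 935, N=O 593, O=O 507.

Bonds broken (reactants):
  N≡N: 1 × 935 = 935
  O=O: 1 × 507 = 507
  Σ(broken) = 1442 kJ
Bonds formed (products):
  N=O: 2 × 593 = 1186
  Σ(formed) = 1186 kJ
ΔH = Σ(broken) − Σ(formed) = 1442 − 1186 = +256 kJ

ΔH ≈ +256 kJ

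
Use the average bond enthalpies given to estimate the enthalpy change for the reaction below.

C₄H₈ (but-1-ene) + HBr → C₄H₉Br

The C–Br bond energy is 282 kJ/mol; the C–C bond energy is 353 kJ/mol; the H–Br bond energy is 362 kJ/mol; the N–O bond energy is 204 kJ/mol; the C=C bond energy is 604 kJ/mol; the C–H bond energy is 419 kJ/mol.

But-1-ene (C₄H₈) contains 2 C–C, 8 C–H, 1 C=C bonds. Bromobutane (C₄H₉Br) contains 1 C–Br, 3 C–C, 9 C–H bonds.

ΔH ≈ −88 kJ

Bonds broken (reactants):
  C–C: 2 × 353 = 706
  C–H: 8 × 419 = 3352
  C=C: 1 × 604 = 604
  H–Br: 1 × 362 = 362
  Σ(broken) = 5024 kJ
Bonds formed (products):
  C–Br: 1 × 282 = 282
  C–C: 3 × 353 = 1059
  C–H: 9 × 419 = 3771
  Σ(formed) = 5112 kJ
ΔH = Σ(broken) − Σ(formed) = 5024 − 5112 = −88 kJ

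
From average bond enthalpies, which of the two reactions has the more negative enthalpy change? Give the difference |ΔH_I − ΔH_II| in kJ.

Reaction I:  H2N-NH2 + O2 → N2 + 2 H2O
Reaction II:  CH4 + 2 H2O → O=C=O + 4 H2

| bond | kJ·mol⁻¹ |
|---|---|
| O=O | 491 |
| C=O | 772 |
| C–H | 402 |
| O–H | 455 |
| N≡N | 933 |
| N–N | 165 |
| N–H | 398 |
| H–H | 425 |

Reaction I:
  Bonds broken (reactants):
    N–H: 4 × 398 = 1592
    N–N: 1 × 165 = 165
    O=O: 1 × 491 = 491
    Σ(broken) = 2248 kJ
  Bonds formed (products):
    N≡N: 1 × 933 = 933
    O–H: 4 × 455 = 1820
    Σ(formed) = 2753 kJ
  ΔH_I = 2248 − 2753 = −505 kJ
Reaction II:
  Bonds broken (reactants):
    C–H: 4 × 402 = 1608
    O–H: 4 × 455 = 1820
    Σ(broken) = 3428 kJ
  Bonds formed (products):
    C=O: 2 × 772 = 1544
    H–H: 4 × 425 = 1700
    Σ(formed) = 3244 kJ
  ΔH_II = 3428 − 3244 = +184 kJ
ΔH_I − ΔH_II = −689 kJ, so reaction I has the more negative ΔH; |ΔH_I − ΔH_II| = 689 kJ.

Reaction I, by 689 kJ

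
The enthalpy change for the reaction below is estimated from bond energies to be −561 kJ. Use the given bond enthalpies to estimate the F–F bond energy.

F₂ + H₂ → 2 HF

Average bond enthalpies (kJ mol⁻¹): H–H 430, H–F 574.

Let D be the F–F bond energy.
Σ(broken) = 1×D + 1×430 = 430 + D
Σ(formed) = 2×574 = 1148
ΔH = Σ(broken) − Σ(formed) = (430 + D) − (1148) = −718 + D
Setting this equal to −561 kJ gives D = 157 kJ/mol.

D(F–F) ≈ 157 kJ/mol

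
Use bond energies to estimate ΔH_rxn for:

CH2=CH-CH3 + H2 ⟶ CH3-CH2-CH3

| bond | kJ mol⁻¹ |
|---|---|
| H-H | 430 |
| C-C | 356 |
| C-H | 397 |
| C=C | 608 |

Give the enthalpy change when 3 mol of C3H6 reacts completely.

ΔH = −336 kJ

Bonds broken (reactants):
  C-C: 1 × 356 = 356
  C-H: 6 × 397 = 2382
  C=C: 1 × 608 = 608
  H-H: 1 × 430 = 430
  Σ(broken) = 3776 kJ
Bonds formed (products):
  C-C: 2 × 356 = 712
  C-H: 8 × 397 = 3176
  Σ(formed) = 3888 kJ
ΔH = Σ(broken) − Σ(formed) = 3776 − 3888 = −112 kJ
For 3× the reaction as written: 3 × (−112) = −336 kJ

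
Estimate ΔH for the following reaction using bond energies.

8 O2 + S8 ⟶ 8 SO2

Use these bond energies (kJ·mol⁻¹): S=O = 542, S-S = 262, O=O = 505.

Bonds broken (reactants):
  O=O: 8 × 505 = 4040
  S-S: 8 × 262 = 2096
  Σ(broken) = 6136 kJ
Bonds formed (products):
  S=O: 16 × 542 = 8672
  Σ(formed) = 8672 kJ
ΔH = Σ(broken) − Σ(formed) = 6136 − 8672 = −2536 kJ

ΔH ≈ −2536 kJ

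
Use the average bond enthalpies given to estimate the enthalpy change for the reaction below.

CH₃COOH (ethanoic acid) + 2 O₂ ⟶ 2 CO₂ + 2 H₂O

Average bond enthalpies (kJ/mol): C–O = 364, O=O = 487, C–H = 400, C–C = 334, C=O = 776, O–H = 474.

Bonds broken (reactants):
  C–C: 1 × 334 = 334
  C–H: 3 × 400 = 1200
  C–O: 1 × 364 = 364
  C=O: 1 × 776 = 776
  O–H: 1 × 474 = 474
  O=O: 2 × 487 = 974
  Σ(broken) = 4122 kJ
Bonds formed (products):
  C=O: 4 × 776 = 3104
  O–H: 4 × 474 = 1896
  Σ(formed) = 5000 kJ
ΔH = Σ(broken) − Σ(formed) = 4122 − 5000 = −878 kJ

ΔH ≈ −878 kJ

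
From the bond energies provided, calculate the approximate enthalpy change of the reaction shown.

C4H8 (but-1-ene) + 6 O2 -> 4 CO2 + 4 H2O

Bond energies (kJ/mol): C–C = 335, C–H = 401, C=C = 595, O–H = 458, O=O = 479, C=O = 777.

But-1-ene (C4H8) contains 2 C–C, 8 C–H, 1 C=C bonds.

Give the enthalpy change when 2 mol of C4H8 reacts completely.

Bonds broken (reactants):
  C–C: 2 × 335 = 670
  C–H: 8 × 401 = 3208
  C=C: 1 × 595 = 595
  O=O: 6 × 479 = 2874
  Σ(broken) = 7347 kJ
Bonds formed (products):
  C=O: 8 × 777 = 6216
  O–H: 8 × 458 = 3664
  Σ(formed) = 9880 kJ
ΔH = Σ(broken) − Σ(formed) = 7347 − 9880 = −2533 kJ
For 2× the reaction as written: 2 × (−2533) = −5066 kJ

ΔH = −5066 kJ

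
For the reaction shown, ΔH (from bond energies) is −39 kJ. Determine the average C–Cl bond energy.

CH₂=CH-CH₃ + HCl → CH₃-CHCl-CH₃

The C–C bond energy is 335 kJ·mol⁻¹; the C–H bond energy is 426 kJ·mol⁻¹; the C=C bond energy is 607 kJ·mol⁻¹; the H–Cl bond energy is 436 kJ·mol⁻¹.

Let D be the C–Cl bond energy.
Σ(broken) = 1×335 + 6×426 + 1×607 + 1×436 = 3934
Σ(formed) = 2×335 + 1×D + 7×426 = 3652 + D
ΔH = Σ(broken) − Σ(formed) = (3934) − (3652 + D) = +282 − D
Setting this equal to −39 kJ gives D = 321 kJ/mol.

D(C–Cl) ≈ 321 kJ/mol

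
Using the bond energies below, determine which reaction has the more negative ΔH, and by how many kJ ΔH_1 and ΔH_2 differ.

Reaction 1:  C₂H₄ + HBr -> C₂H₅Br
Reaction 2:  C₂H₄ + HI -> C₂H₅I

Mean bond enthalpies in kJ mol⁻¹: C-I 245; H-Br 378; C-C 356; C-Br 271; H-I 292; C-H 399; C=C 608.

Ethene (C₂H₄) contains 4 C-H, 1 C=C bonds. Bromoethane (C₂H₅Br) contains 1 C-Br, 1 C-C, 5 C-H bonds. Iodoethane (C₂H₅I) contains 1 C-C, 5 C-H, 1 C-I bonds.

Reaction 2, by 60 kJ

Reaction 1:
  Bonds broken (reactants):
    C-H: 4 × 399 = 1596
    C=C: 1 × 608 = 608
    H-Br: 1 × 378 = 378
    Σ(broken) = 2582 kJ
  Bonds formed (products):
    C-Br: 1 × 271 = 271
    C-C: 1 × 356 = 356
    C-H: 5 × 399 = 1995
    Σ(formed) = 2622 kJ
  ΔH_1 = 2582 − 2622 = −40 kJ
Reaction 2:
  Bonds broken (reactants):
    C-H: 4 × 399 = 1596
    C=C: 1 × 608 = 608
    H-I: 1 × 292 = 292
    Σ(broken) = 2496 kJ
  Bonds formed (products):
    C-C: 1 × 356 = 356
    C-H: 5 × 399 = 1995
    C-I: 1 × 245 = 245
    Σ(formed) = 2596 kJ
  ΔH_2 = 2496 − 2596 = −100 kJ
ΔH_1 − ΔH_2 = +60 kJ, so reaction 2 has the more negative ΔH; |ΔH_1 − ΔH_2| = 60 kJ.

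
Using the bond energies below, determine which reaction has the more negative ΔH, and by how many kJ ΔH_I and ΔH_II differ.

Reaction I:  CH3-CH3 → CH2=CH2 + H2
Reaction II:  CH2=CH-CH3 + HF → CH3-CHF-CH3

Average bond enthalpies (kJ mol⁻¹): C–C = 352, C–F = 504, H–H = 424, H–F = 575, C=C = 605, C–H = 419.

Reaction I:
  Bonds broken (reactants):
    C–C: 1 × 352 = 352
    C–H: 6 × 419 = 2514
    Σ(broken) = 2866 kJ
  Bonds formed (products):
    C–H: 4 × 419 = 1676
    C=C: 1 × 605 = 605
    H–H: 1 × 424 = 424
    Σ(formed) = 2705 kJ
  ΔH_I = 2866 − 2705 = +161 kJ
Reaction II:
  Bonds broken (reactants):
    C–C: 1 × 352 = 352
    C–H: 6 × 419 = 2514
    C=C: 1 × 605 = 605
    H–F: 1 × 575 = 575
    Σ(broken) = 4046 kJ
  Bonds formed (products):
    C–C: 2 × 352 = 704
    C–F: 1 × 504 = 504
    C–H: 7 × 419 = 2933
    Σ(formed) = 4141 kJ
  ΔH_II = 4046 − 4141 = −95 kJ
ΔH_I − ΔH_II = +256 kJ, so reaction II has the more negative ΔH; |ΔH_I − ΔH_II| = 256 kJ.

Reaction II, by 256 kJ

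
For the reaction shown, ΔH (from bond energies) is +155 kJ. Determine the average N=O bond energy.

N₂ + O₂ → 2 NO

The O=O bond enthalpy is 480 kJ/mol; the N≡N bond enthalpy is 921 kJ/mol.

Let D be the N=O bond energy.
Σ(broken) = 1×921 + 1×480 = 1401
Σ(formed) = 2×D = 2D
ΔH = Σ(broken) − Σ(formed) = (1401) − (2D) = +1401 − 2D
Setting this equal to +155 kJ gives 2D = 1246, so D = 623 kJ/mol.

D(N=O) ≈ 623 kJ/mol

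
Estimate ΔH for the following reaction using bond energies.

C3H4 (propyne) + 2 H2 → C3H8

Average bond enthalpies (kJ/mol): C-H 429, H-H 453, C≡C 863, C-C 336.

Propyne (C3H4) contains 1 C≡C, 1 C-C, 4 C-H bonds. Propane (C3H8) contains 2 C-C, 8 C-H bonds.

Bonds broken (reactants):
  C≡C: 1 × 863 = 863
  C-C: 1 × 336 = 336
  C-H: 4 × 429 = 1716
  H-H: 2 × 453 = 906
  Σ(broken) = 3821 kJ
Bonds formed (products):
  C-C: 2 × 336 = 672
  C-H: 8 × 429 = 3432
  Σ(formed) = 4104 kJ
ΔH = Σ(broken) − Σ(formed) = 3821 − 4104 = −283 kJ

ΔH ≈ −283 kJ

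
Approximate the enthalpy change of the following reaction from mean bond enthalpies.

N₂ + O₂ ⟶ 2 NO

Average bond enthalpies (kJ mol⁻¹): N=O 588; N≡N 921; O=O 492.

ΔH ≈ +237 kJ

Bonds broken (reactants):
  N≡N: 1 × 921 = 921
  O=O: 1 × 492 = 492
  Σ(broken) = 1413 kJ
Bonds formed (products):
  N=O: 2 × 588 = 1176
  Σ(formed) = 1176 kJ
ΔH = Σ(broken) − Σ(formed) = 1413 − 1176 = +237 kJ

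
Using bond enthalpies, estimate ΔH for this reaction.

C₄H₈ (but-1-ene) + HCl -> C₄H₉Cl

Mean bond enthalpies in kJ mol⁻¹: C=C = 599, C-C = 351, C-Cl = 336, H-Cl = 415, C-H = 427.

ΔH ≈ −100 kJ

Bonds broken (reactants):
  C-C: 2 × 351 = 702
  C-H: 8 × 427 = 3416
  C=C: 1 × 599 = 599
  H-Cl: 1 × 415 = 415
  Σ(broken) = 5132 kJ
Bonds formed (products):
  C-C: 3 × 351 = 1053
  C-Cl: 1 × 336 = 336
  C-H: 9 × 427 = 3843
  Σ(formed) = 5232 kJ
ΔH = Σ(broken) − Σ(formed) = 5132 − 5232 = −100 kJ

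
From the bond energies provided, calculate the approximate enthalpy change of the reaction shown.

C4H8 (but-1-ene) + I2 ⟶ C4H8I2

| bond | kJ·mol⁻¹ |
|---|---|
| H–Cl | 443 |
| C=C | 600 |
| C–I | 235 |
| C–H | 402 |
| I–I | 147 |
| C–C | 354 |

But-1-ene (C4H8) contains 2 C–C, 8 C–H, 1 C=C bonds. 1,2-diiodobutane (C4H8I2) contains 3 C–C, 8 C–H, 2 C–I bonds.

ΔH ≈ −77 kJ

Bonds broken (reactants):
  C–C: 2 × 354 = 708
  C–H: 8 × 402 = 3216
  C=C: 1 × 600 = 600
  I–I: 1 × 147 = 147
  Σ(broken) = 4671 kJ
Bonds formed (products):
  C–C: 3 × 354 = 1062
  C–H: 8 × 402 = 3216
  C–I: 2 × 235 = 470
  Σ(formed) = 4748 kJ
ΔH = Σ(broken) − Σ(formed) = 4671 − 4748 = −77 kJ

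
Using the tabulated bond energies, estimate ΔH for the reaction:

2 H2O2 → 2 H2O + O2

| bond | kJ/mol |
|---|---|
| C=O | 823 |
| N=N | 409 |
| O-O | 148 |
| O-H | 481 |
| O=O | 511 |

ΔH ≈ −215 kJ

Bonds broken (reactants):
  O-H: 4 × 481 = 1924
  O-O: 2 × 148 = 296
  Σ(broken) = 2220 kJ
Bonds formed (products):
  O-H: 4 × 481 = 1924
  O=O: 1 × 511 = 511
  Σ(formed) = 2435 kJ
ΔH = Σ(broken) − Σ(formed) = 2220 − 2435 = −215 kJ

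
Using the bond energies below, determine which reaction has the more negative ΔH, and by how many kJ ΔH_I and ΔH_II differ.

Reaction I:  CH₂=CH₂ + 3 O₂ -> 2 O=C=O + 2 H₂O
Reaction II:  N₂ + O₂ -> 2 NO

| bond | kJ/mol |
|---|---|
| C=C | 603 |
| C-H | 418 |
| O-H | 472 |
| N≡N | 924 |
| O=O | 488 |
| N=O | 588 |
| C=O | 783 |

Reaction I, by 1517 kJ

Reaction I:
  Bonds broken (reactants):
    C-H: 4 × 418 = 1672
    C=C: 1 × 603 = 603
    O=O: 3 × 488 = 1464
    Σ(broken) = 3739 kJ
  Bonds formed (products):
    C=O: 4 × 783 = 3132
    O-H: 4 × 472 = 1888
    Σ(formed) = 5020 kJ
  ΔH_I = 3739 − 5020 = −1281 kJ
Reaction II:
  Bonds broken (reactants):
    N≡N: 1 × 924 = 924
    O=O: 1 × 488 = 488
    Σ(broken) = 1412 kJ
  Bonds formed (products):
    N=O: 2 × 588 = 1176
    Σ(formed) = 1176 kJ
  ΔH_II = 1412 − 1176 = +236 kJ
ΔH_I − ΔH_II = −1517 kJ, so reaction I has the more negative ΔH; |ΔH_I − ΔH_II| = 1517 kJ.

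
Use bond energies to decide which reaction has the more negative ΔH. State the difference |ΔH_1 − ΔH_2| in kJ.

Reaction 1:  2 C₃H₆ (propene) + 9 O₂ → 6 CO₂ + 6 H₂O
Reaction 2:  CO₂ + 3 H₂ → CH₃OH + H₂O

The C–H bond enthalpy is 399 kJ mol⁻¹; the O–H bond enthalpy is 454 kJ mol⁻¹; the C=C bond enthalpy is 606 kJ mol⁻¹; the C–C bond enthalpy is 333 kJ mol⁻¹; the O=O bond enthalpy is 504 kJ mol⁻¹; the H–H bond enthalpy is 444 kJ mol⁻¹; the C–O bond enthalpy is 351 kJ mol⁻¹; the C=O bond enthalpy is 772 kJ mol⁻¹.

Reaction 1, by 3476 kJ

Reaction 1:
  Bonds broken (reactants):
    C–C: 2 × 333 = 666
    C–H: 12 × 399 = 4788
    C=C: 2 × 606 = 1212
    O=O: 9 × 504 = 4536
    Σ(broken) = 11202 kJ
  Bonds formed (products):
    C=O: 12 × 772 = 9264
    O–H: 12 × 454 = 5448
    Σ(formed) = 14712 kJ
  ΔH_1 = 11202 − 14712 = −3510 kJ
Reaction 2:
  Bonds broken (reactants):
    C=O: 2 × 772 = 1544
    H–H: 3 × 444 = 1332
    Σ(broken) = 2876 kJ
  Bonds formed (products):
    C–H: 3 × 399 = 1197
    C–O: 1 × 351 = 351
    O–H: 3 × 454 = 1362
    Σ(formed) = 2910 kJ
  ΔH_2 = 2876 − 2910 = −34 kJ
ΔH_1 − ΔH_2 = −3476 kJ, so reaction 1 has the more negative ΔH; |ΔH_1 − ΔH_2| = 3476 kJ.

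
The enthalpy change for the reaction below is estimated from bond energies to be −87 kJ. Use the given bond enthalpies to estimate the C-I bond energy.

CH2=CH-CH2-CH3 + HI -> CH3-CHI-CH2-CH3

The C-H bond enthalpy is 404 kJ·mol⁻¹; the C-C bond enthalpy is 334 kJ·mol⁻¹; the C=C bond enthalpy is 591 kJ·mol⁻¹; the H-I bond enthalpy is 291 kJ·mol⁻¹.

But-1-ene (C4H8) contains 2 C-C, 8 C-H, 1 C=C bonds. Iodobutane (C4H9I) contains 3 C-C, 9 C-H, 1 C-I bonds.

Let D be the C-I bond energy.
Σ(broken) = 2×334 + 8×404 + 1×591 + 1×291 = 4782
Σ(formed) = 3×334 + 9×404 + 1×D = 4638 + D
ΔH = Σ(broken) − Σ(formed) = (4782) − (4638 + D) = +144 − D
Setting this equal to −87 kJ gives D = 231 kJ/mol.

D(C-I) ≈ 231 kJ/mol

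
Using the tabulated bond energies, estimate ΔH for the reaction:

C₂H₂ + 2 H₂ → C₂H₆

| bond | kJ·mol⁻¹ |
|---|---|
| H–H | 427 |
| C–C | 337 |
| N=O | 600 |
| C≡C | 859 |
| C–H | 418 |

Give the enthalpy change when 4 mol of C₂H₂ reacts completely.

ΔH = −1184 kJ

Bonds broken (reactants):
  C≡C: 1 × 859 = 859
  C–H: 2 × 418 = 836
  H–H: 2 × 427 = 854
  Σ(broken) = 2549 kJ
Bonds formed (products):
  C–C: 1 × 337 = 337
  C–H: 6 × 418 = 2508
  Σ(formed) = 2845 kJ
ΔH = Σ(broken) − Σ(formed) = 2549 − 2845 = −296 kJ
For 4× the reaction as written: 4 × (−296) = −1184 kJ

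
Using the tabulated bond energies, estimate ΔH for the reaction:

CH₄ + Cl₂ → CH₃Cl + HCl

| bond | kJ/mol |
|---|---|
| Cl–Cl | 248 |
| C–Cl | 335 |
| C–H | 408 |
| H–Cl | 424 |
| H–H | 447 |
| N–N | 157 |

ΔH ≈ −103 kJ

Bonds broken (reactants):
  C–H: 4 × 408 = 1632
  Cl–Cl: 1 × 248 = 248
  Σ(broken) = 1880 kJ
Bonds formed (products):
  C–Cl: 1 × 335 = 335
  C–H: 3 × 408 = 1224
  H–Cl: 1 × 424 = 424
  Σ(formed) = 1983 kJ
ΔH = Σ(broken) − Σ(formed) = 1880 − 1983 = −103 kJ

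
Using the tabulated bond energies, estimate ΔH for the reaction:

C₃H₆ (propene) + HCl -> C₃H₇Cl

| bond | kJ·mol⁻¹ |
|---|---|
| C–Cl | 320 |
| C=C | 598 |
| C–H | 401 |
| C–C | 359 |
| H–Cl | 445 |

Bonds broken (reactants):
  C–C: 1 × 359 = 359
  C–H: 6 × 401 = 2406
  C=C: 1 × 598 = 598
  H–Cl: 1 × 445 = 445
  Σ(broken) = 3808 kJ
Bonds formed (products):
  C–C: 2 × 359 = 718
  C–Cl: 1 × 320 = 320
  C–H: 7 × 401 = 2807
  Σ(formed) = 3845 kJ
ΔH = Σ(broken) − Σ(formed) = 3808 − 3845 = −37 kJ

ΔH ≈ −37 kJ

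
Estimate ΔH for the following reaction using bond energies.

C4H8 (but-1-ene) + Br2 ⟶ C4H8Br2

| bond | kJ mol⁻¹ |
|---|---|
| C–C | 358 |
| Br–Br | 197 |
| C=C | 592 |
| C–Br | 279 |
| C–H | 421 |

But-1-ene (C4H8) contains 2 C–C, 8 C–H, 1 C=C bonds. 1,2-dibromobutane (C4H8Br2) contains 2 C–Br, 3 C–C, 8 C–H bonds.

ΔH ≈ −127 kJ

Bonds broken (reactants):
  Br–Br: 1 × 197 = 197
  C–C: 2 × 358 = 716
  C–H: 8 × 421 = 3368
  C=C: 1 × 592 = 592
  Σ(broken) = 4873 kJ
Bonds formed (products):
  C–Br: 2 × 279 = 558
  C–C: 3 × 358 = 1074
  C–H: 8 × 421 = 3368
  Σ(formed) = 5000 kJ
ΔH = Σ(broken) − Σ(formed) = 4873 − 5000 = −127 kJ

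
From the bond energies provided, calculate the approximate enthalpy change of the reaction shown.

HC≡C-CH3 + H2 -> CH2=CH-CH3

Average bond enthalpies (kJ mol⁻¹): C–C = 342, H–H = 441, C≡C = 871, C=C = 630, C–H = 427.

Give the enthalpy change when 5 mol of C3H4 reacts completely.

ΔH = −860 kJ

Bonds broken (reactants):
  C≡C: 1 × 871 = 871
  C–C: 1 × 342 = 342
  C–H: 4 × 427 = 1708
  H–H: 1 × 441 = 441
  Σ(broken) = 3362 kJ
Bonds formed (products):
  C–C: 1 × 342 = 342
  C–H: 6 × 427 = 2562
  C=C: 1 × 630 = 630
  Σ(formed) = 3534 kJ
ΔH = Σ(broken) − Σ(formed) = 3362 − 3534 = −172 kJ
For 5× the reaction as written: 5 × (−172) = −860 kJ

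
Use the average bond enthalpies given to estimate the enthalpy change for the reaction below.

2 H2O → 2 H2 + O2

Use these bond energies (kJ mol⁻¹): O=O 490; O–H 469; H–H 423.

Bonds broken (reactants):
  O–H: 4 × 469 = 1876
  Σ(broken) = 1876 kJ
Bonds formed (products):
  H–H: 2 × 423 = 846
  O=O: 1 × 490 = 490
  Σ(formed) = 1336 kJ
ΔH = Σ(broken) − Σ(formed) = 1876 − 1336 = +540 kJ

ΔH ≈ +540 kJ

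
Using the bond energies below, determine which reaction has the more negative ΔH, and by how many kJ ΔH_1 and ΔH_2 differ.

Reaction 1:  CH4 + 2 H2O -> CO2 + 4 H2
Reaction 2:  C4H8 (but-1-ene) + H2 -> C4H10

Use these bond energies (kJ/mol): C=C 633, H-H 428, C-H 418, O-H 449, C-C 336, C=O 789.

Reaction 2, by 289 kJ

Reaction 1:
  Bonds broken (reactants):
    C-H: 4 × 418 = 1672
    O-H: 4 × 449 = 1796
    Σ(broken) = 3468 kJ
  Bonds formed (products):
    C=O: 2 × 789 = 1578
    H-H: 4 × 428 = 1712
    Σ(formed) = 3290 kJ
  ΔH_1 = 3468 − 3290 = +178 kJ
Reaction 2:
  Bonds broken (reactants):
    C-C: 2 × 336 = 672
    C-H: 8 × 418 = 3344
    C=C: 1 × 633 = 633
    H-H: 1 × 428 = 428
    Σ(broken) = 5077 kJ
  Bonds formed (products):
    C-C: 3 × 336 = 1008
    C-H: 10 × 418 = 4180
    Σ(formed) = 5188 kJ
  ΔH_2 = 5077 − 5188 = −111 kJ
ΔH_1 − ΔH_2 = +289 kJ, so reaction 2 has the more negative ΔH; |ΔH_1 − ΔH_2| = 289 kJ.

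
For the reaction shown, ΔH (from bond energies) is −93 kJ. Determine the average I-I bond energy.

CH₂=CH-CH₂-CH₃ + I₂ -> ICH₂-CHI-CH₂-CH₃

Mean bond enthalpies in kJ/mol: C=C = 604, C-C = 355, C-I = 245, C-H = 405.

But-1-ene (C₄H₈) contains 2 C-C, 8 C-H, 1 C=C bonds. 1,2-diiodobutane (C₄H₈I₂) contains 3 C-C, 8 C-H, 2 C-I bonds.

D(I-I) ≈ 148 kJ/mol

Let D be the I-I bond energy.
Σ(broken) = 2×355 + 8×405 + 1×604 + 1×D = 4554 + D
Σ(formed) = 3×355 + 8×405 + 2×245 = 4795
ΔH = Σ(broken) − Σ(formed) = (4554 + D) − (4795) = −241 + D
Setting this equal to −93 kJ gives D = 148 kJ/mol.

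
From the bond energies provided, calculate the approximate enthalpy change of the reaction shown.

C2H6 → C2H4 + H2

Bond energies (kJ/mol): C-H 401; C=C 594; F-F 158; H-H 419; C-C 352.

ΔH ≈ +141 kJ

Bonds broken (reactants):
  C-C: 1 × 352 = 352
  C-H: 6 × 401 = 2406
  Σ(broken) = 2758 kJ
Bonds formed (products):
  C-H: 4 × 401 = 1604
  C=C: 1 × 594 = 594
  H-H: 1 × 419 = 419
  Σ(formed) = 2617 kJ
ΔH = Σ(broken) − Σ(formed) = 2758 − 2617 = +141 kJ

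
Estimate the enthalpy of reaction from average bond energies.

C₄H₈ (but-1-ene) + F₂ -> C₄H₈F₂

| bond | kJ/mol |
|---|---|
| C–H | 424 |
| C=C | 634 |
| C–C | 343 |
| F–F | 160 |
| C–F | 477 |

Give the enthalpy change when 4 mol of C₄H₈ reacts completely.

Bonds broken (reactants):
  C–C: 2 × 343 = 686
  C–H: 8 × 424 = 3392
  C=C: 1 × 634 = 634
  F–F: 1 × 160 = 160
  Σ(broken) = 4872 kJ
Bonds formed (products):
  C–C: 3 × 343 = 1029
  C–F: 2 × 477 = 954
  C–H: 8 × 424 = 3392
  Σ(formed) = 5375 kJ
ΔH = Σ(broken) − Σ(formed) = 4872 − 5375 = −503 kJ
For 4× the reaction as written: 4 × (−503) = −2012 kJ

ΔH = −2012 kJ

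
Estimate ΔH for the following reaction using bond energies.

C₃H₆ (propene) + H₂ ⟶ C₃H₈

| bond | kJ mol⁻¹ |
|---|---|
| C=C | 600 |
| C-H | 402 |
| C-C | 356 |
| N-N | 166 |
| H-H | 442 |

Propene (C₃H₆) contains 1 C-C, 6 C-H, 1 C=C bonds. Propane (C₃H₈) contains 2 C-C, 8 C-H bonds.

Bonds broken (reactants):
  C-C: 1 × 356 = 356
  C-H: 6 × 402 = 2412
  C=C: 1 × 600 = 600
  H-H: 1 × 442 = 442
  Σ(broken) = 3810 kJ
Bonds formed (products):
  C-C: 2 × 356 = 712
  C-H: 8 × 402 = 3216
  Σ(formed) = 3928 kJ
ΔH = Σ(broken) − Σ(formed) = 3810 − 3928 = −118 kJ

ΔH ≈ −118 kJ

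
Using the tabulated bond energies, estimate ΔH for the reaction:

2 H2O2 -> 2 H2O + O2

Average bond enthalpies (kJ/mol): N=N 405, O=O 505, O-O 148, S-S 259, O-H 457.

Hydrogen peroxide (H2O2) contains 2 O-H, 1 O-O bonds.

Bonds broken (reactants):
  O-H: 4 × 457 = 1828
  O-O: 2 × 148 = 296
  Σ(broken) = 2124 kJ
Bonds formed (products):
  O-H: 4 × 457 = 1828
  O=O: 1 × 505 = 505
  Σ(formed) = 2333 kJ
ΔH = Σ(broken) − Σ(formed) = 2124 − 2333 = −209 kJ

ΔH ≈ −209 kJ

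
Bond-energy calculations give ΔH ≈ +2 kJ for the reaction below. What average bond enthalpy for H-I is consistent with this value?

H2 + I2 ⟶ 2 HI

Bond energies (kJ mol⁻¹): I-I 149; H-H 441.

D(H-I) ≈ 294 kJ/mol

Let D be the H-I bond energy.
Σ(broken) = 1×441 + 1×149 = 590
Σ(formed) = 2×D = 2D
ΔH = Σ(broken) − Σ(formed) = (590) − (2D) = +590 − 2D
Setting this equal to +2 kJ gives 2D = 588, so D = 294 kJ/mol.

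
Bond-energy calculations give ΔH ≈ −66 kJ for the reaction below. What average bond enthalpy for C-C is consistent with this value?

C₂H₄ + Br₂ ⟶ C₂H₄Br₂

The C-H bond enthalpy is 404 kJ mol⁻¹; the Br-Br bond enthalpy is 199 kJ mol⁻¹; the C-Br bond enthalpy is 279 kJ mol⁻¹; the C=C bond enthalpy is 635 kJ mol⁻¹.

D(C-C) ≈ 342 kJ/mol

Let D be the C-C bond energy.
Σ(broken) = 1×199 + 4×404 + 1×635 = 2450
Σ(formed) = 2×279 + 1×D + 4×404 = 2174 + D
ΔH = Σ(broken) − Σ(formed) = (2450) − (2174 + D) = +276 − D
Setting this equal to −66 kJ gives D = 342 kJ/mol.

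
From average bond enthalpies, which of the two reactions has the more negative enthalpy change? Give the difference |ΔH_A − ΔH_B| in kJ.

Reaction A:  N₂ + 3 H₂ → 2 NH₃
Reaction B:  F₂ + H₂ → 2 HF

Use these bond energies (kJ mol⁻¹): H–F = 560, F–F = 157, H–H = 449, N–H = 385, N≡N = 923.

Reaction A:
  Bonds broken (reactants):
    H–H: 3 × 449 = 1347
    N≡N: 1 × 923 = 923
    Σ(broken) = 2270 kJ
  Bonds formed (products):
    N–H: 6 × 385 = 2310
    Σ(formed) = 2310 kJ
  ΔH_A = 2270 − 2310 = −40 kJ
Reaction B:
  Bonds broken (reactants):
    F–F: 1 × 157 = 157
    H–H: 1 × 449 = 449
    Σ(broken) = 606 kJ
  Bonds formed (products):
    H–F: 2 × 560 = 1120
    Σ(formed) = 1120 kJ
  ΔH_B = 606 − 1120 = −514 kJ
ΔH_A − ΔH_B = +474 kJ, so reaction B has the more negative ΔH; |ΔH_A − ΔH_B| = 474 kJ.

Reaction B, by 474 kJ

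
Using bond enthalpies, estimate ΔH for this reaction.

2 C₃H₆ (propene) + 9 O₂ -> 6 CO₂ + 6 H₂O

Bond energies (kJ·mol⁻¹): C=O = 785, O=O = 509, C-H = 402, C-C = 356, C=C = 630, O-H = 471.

ΔH ≈ −3695 kJ

Bonds broken (reactants):
  C-C: 2 × 356 = 712
  C-H: 12 × 402 = 4824
  C=C: 2 × 630 = 1260
  O=O: 9 × 509 = 4581
  Σ(broken) = 11377 kJ
Bonds formed (products):
  C=O: 12 × 785 = 9420
  O-H: 12 × 471 = 5652
  Σ(formed) = 15072 kJ
ΔH = Σ(broken) − Σ(formed) = 11377 − 15072 = −3695 kJ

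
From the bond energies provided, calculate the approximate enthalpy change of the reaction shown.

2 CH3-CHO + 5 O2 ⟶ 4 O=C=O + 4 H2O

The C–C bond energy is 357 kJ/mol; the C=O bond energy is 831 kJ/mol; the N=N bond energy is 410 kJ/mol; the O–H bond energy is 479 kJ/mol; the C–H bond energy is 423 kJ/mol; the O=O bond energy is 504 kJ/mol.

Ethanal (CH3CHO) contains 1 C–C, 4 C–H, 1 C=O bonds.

ΔH ≈ −2200 kJ

Bonds broken (reactants):
  C–C: 2 × 357 = 714
  C–H: 8 × 423 = 3384
  C=O: 2 × 831 = 1662
  O=O: 5 × 504 = 2520
  Σ(broken) = 8280 kJ
Bonds formed (products):
  C=O: 8 × 831 = 6648
  O–H: 8 × 479 = 3832
  Σ(formed) = 10480 kJ
ΔH = Σ(broken) − Σ(formed) = 8280 − 10480 = −2200 kJ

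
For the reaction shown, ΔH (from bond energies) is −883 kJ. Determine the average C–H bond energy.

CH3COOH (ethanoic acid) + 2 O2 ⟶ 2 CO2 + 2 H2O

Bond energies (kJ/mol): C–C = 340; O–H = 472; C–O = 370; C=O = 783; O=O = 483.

D(C–H) ≈ 402 kJ/mol

Let D be the C–H bond energy.
Σ(broken) = 1×340 + 3×D + 1×370 + 1×783 + 1×472 + 2×483 = 2931 + 3D
Σ(formed) = 4×783 + 4×472 = 5020
ΔH = Σ(broken) − Σ(formed) = (2931 + 3D) − (5020) = −2089 + 3D
Setting this equal to −883 kJ gives 3D = 1206, so D = 402 kJ/mol.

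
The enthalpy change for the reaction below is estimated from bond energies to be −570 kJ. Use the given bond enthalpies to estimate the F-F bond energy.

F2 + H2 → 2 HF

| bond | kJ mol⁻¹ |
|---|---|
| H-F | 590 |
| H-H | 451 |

D(F-F) ≈ 159 kJ/mol

Let D be the F-F bond energy.
Σ(broken) = 1×D + 1×451 = 451 + D
Σ(formed) = 2×590 = 1180
ΔH = Σ(broken) − Σ(formed) = (451 + D) − (1180) = −729 + D
Setting this equal to −570 kJ gives D = 159 kJ/mol.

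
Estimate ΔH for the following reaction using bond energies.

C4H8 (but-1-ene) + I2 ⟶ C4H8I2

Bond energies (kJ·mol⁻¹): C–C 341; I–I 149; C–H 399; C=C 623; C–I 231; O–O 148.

ΔH ≈ −31 kJ

Bonds broken (reactants):
  C–C: 2 × 341 = 682
  C–H: 8 × 399 = 3192
  C=C: 1 × 623 = 623
  I–I: 1 × 149 = 149
  Σ(broken) = 4646 kJ
Bonds formed (products):
  C–C: 3 × 341 = 1023
  C–H: 8 × 399 = 3192
  C–I: 2 × 231 = 462
  Σ(formed) = 4677 kJ
ΔH = Σ(broken) − Σ(formed) = 4646 − 4677 = −31 kJ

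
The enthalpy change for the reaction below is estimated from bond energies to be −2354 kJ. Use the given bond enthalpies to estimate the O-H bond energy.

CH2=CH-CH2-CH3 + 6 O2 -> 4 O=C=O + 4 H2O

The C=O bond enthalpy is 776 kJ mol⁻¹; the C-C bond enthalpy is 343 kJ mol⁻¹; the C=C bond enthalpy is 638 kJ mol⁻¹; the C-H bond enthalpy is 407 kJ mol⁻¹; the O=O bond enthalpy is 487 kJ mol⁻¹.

D(O-H) ≈ 456 kJ/mol

Let D be the O-H bond energy.
Σ(broken) = 2×343 + 8×407 + 1×638 + 6×487 = 7502
Σ(formed) = 8×776 + 8×D = 6208 + 8D
ΔH = Σ(broken) − Σ(formed) = (7502) − (6208 + 8D) = +1294 − 8D
Setting this equal to −2354 kJ gives 8D = 3648, so D = 456 kJ/mol.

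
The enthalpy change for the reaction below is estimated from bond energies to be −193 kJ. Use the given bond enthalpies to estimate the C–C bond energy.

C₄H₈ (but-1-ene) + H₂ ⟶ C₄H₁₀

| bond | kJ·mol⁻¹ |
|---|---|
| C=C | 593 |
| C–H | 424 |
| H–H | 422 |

Let D be the C–C bond energy.
Σ(broken) = 2×D + 8×424 + 1×593 + 1×422 = 4407 + 2D
Σ(formed) = 3×D + 10×424 = 4240 + 3D
ΔH = Σ(broken) − Σ(formed) = (4407 + 2D) − (4240 + 3D) = +167 − D
Setting this equal to −193 kJ gives D = 360 kJ/mol.

D(C–C) ≈ 360 kJ/mol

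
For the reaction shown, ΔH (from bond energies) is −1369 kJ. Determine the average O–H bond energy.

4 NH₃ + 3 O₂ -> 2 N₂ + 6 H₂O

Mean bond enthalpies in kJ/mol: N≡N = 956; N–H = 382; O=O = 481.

Let D be the O–H bond energy.
Σ(broken) = 12×382 + 3×481 = 6027
Σ(formed) = 2×956 + 12×D = 1912 + 12D
ΔH = Σ(broken) − Σ(formed) = (6027) − (1912 + 12D) = +4115 − 12D
Setting this equal to −1369 kJ gives 12D = 5484, so D = 457 kJ/mol.

D(O–H) ≈ 457 kJ/mol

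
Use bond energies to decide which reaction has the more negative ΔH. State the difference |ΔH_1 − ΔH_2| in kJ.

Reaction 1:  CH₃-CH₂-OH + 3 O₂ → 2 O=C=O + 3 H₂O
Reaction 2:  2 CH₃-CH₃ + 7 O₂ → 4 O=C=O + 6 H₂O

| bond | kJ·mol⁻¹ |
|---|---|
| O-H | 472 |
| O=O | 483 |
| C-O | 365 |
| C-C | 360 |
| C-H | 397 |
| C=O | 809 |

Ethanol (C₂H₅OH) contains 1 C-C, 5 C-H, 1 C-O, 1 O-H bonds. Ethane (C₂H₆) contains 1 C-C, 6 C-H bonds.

Reaction 1:
  Bonds broken (reactants):
    C-C: 1 × 360 = 360
    C-H: 5 × 397 = 1985
    C-O: 1 × 365 = 365
    O-H: 1 × 472 = 472
    O=O: 3 × 483 = 1449
    Σ(broken) = 4631 kJ
  Bonds formed (products):
    C=O: 4 × 809 = 3236
    O-H: 6 × 472 = 2832
    Σ(formed) = 6068 kJ
  ΔH_1 = 4631 − 6068 = −1437 kJ
Reaction 2:
  Bonds broken (reactants):
    C-C: 2 × 360 = 720
    C-H: 12 × 397 = 4764
    O=O: 7 × 483 = 3381
    Σ(broken) = 8865 kJ
  Bonds formed (products):
    C=O: 8 × 809 = 6472
    O-H: 12 × 472 = 5664
    Σ(formed) = 12136 kJ
  ΔH_2 = 8865 − 12136 = −3271 kJ
ΔH_1 − ΔH_2 = +1834 kJ, so reaction 2 has the more negative ΔH; |ΔH_1 − ΔH_2| = 1834 kJ.

Reaction 2, by 1834 kJ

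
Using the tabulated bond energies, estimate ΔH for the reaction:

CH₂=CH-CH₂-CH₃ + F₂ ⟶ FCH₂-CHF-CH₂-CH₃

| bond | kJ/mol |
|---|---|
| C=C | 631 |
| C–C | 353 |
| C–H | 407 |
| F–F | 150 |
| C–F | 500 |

ΔH ≈ −572 kJ

Bonds broken (reactants):
  C–C: 2 × 353 = 706
  C–H: 8 × 407 = 3256
  C=C: 1 × 631 = 631
  F–F: 1 × 150 = 150
  Σ(broken) = 4743 kJ
Bonds formed (products):
  C–C: 3 × 353 = 1059
  C–F: 2 × 500 = 1000
  C–H: 8 × 407 = 3256
  Σ(formed) = 5315 kJ
ΔH = Σ(broken) − Σ(formed) = 4743 − 5315 = −572 kJ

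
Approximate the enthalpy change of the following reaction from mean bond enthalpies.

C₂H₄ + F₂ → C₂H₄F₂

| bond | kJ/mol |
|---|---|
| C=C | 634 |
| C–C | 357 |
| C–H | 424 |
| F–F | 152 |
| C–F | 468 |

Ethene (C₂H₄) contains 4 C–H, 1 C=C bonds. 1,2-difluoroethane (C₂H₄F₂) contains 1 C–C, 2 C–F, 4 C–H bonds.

Bonds broken (reactants):
  C–H: 4 × 424 = 1696
  C=C: 1 × 634 = 634
  F–F: 1 × 152 = 152
  Σ(broken) = 2482 kJ
Bonds formed (products):
  C–C: 1 × 357 = 357
  C–F: 2 × 468 = 936
  C–H: 4 × 424 = 1696
  Σ(formed) = 2989 kJ
ΔH = Σ(broken) − Σ(formed) = 2482 − 2989 = −507 kJ

ΔH ≈ −507 kJ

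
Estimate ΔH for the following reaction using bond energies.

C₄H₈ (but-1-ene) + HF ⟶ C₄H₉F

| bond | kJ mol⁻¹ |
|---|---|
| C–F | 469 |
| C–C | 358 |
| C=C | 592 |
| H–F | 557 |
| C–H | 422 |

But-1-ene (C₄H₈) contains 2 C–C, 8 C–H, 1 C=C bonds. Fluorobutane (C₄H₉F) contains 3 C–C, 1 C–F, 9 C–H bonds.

Bonds broken (reactants):
  C–C: 2 × 358 = 716
  C–H: 8 × 422 = 3376
  C=C: 1 × 592 = 592
  H–F: 1 × 557 = 557
  Σ(broken) = 5241 kJ
Bonds formed (products):
  C–C: 3 × 358 = 1074
  C–F: 1 × 469 = 469
  C–H: 9 × 422 = 3798
  Σ(formed) = 5341 kJ
ΔH = Σ(broken) − Σ(formed) = 5241 − 5341 = −100 kJ

ΔH ≈ −100 kJ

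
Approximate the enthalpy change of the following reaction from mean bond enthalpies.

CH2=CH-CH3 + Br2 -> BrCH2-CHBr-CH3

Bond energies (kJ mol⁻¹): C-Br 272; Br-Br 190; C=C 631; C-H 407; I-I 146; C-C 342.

Bonds broken (reactants):
  Br-Br: 1 × 190 = 190
  C-C: 1 × 342 = 342
  C-H: 6 × 407 = 2442
  C=C: 1 × 631 = 631
  Σ(broken) = 3605 kJ
Bonds formed (products):
  C-Br: 2 × 272 = 544
  C-C: 2 × 342 = 684
  C-H: 6 × 407 = 2442
  Σ(formed) = 3670 kJ
ΔH = Σ(broken) − Σ(formed) = 3605 − 3670 = −65 kJ

ΔH ≈ −65 kJ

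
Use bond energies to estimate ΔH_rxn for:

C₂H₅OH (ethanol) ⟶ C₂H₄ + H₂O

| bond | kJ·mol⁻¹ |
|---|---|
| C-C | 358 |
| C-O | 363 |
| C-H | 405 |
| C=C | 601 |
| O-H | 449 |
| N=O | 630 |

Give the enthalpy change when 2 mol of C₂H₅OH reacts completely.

Bonds broken (reactants):
  C-C: 1 × 358 = 358
  C-H: 5 × 405 = 2025
  C-O: 1 × 363 = 363
  O-H: 1 × 449 = 449
  Σ(broken) = 3195 kJ
Bonds formed (products):
  C-H: 4 × 405 = 1620
  C=C: 1 × 601 = 601
  O-H: 2 × 449 = 898
  Σ(formed) = 3119 kJ
ΔH = Σ(broken) − Σ(formed) = 3195 − 3119 = +76 kJ
For 2× the reaction as written: 2 × (+76) = +152 kJ

ΔH = +152 kJ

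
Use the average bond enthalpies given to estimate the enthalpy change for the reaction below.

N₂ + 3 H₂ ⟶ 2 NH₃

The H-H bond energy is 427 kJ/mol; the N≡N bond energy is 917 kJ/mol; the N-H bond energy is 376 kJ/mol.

ΔH ≈ −58 kJ

Bonds broken (reactants):
  H-H: 3 × 427 = 1281
  N≡N: 1 × 917 = 917
  Σ(broken) = 2198 kJ
Bonds formed (products):
  N-H: 6 × 376 = 2256
  Σ(formed) = 2256 kJ
ΔH = Σ(broken) − Σ(formed) = 2198 − 2256 = −58 kJ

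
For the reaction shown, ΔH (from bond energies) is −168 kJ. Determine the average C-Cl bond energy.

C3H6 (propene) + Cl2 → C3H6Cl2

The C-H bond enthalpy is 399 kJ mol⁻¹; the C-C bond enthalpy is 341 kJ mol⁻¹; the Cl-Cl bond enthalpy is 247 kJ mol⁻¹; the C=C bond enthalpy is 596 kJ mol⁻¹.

Let D be the C-Cl bond energy.
Σ(broken) = 1×341 + 6×399 + 1×596 + 1×247 = 3578
Σ(formed) = 2×341 + 2×D + 6×399 = 3076 + 2D
ΔH = Σ(broken) − Σ(formed) = (3578) − (3076 + 2D) = +502 − 2D
Setting this equal to −168 kJ gives 2D = 670, so D = 335 kJ/mol.

D(C-Cl) ≈ 335 kJ/mol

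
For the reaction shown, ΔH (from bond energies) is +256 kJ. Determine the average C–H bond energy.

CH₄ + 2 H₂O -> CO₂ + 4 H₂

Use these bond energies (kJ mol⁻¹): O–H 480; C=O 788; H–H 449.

D(C–H) ≈ 427 kJ/mol

Let D be the C–H bond energy.
Σ(broken) = 4×D + 4×480 = 1920 + 4D
Σ(formed) = 2×788 + 4×449 = 3372
ΔH = Σ(broken) − Σ(formed) = (1920 + 4D) − (3372) = −1452 + 4D
Setting this equal to +256 kJ gives 4D = 1708, so D = 427 kJ/mol.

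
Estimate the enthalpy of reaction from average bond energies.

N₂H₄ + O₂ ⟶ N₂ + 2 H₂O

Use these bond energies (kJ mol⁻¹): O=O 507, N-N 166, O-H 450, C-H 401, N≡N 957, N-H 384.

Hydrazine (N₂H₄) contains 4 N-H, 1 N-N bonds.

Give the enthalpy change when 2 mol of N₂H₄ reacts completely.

Bonds broken (reactants):
  N-H: 4 × 384 = 1536
  N-N: 1 × 166 = 166
  O=O: 1 × 507 = 507
  Σ(broken) = 2209 kJ
Bonds formed (products):
  N≡N: 1 × 957 = 957
  O-H: 4 × 450 = 1800
  Σ(formed) = 2757 kJ
ΔH = Σ(broken) − Σ(formed) = 2209 − 2757 = −548 kJ
For 2× the reaction as written: 2 × (−548) = −1096 kJ

ΔH = −1096 kJ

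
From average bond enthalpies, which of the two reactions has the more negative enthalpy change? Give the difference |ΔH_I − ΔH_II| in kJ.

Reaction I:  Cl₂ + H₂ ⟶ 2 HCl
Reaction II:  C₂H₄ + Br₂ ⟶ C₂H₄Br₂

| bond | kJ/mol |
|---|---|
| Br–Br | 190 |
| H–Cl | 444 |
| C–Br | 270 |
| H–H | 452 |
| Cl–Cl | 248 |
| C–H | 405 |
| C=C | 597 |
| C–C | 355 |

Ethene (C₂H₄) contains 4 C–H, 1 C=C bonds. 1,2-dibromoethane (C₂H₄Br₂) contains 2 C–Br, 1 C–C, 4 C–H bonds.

Reaction I, by 80 kJ

Reaction I:
  Bonds broken (reactants):
    Cl–Cl: 1 × 248 = 248
    H–H: 1 × 452 = 452
    Σ(broken) = 700 kJ
  Bonds formed (products):
    H–Cl: 2 × 444 = 888
    Σ(formed) = 888 kJ
  ΔH_I = 700 − 888 = −188 kJ
Reaction II:
  Bonds broken (reactants):
    Br–Br: 1 × 190 = 190
    C–H: 4 × 405 = 1620
    C=C: 1 × 597 = 597
    Σ(broken) = 2407 kJ
  Bonds formed (products):
    C–Br: 2 × 270 = 540
    C–C: 1 × 355 = 355
    C–H: 4 × 405 = 1620
    Σ(formed) = 2515 kJ
  ΔH_II = 2407 − 2515 = −108 kJ
ΔH_I − ΔH_II = −80 kJ, so reaction I has the more negative ΔH; |ΔH_I − ΔH_II| = 80 kJ.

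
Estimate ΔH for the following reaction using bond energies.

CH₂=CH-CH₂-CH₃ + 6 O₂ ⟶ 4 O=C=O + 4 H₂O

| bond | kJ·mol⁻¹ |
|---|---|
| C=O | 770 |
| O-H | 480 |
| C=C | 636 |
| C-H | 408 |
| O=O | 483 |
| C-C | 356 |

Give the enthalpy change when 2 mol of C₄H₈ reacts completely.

Bonds broken (reactants):
  C-C: 2 × 356 = 712
  C-H: 8 × 408 = 3264
  C=C: 1 × 636 = 636
  O=O: 6 × 483 = 2898
  Σ(broken) = 7510 kJ
Bonds formed (products):
  C=O: 8 × 770 = 6160
  O-H: 8 × 480 = 3840
  Σ(formed) = 10000 kJ
ΔH = Σ(broken) − Σ(formed) = 7510 − 10000 = −2490 kJ
For 2× the reaction as written: 2 × (−2490) = −4980 kJ

ΔH = −4980 kJ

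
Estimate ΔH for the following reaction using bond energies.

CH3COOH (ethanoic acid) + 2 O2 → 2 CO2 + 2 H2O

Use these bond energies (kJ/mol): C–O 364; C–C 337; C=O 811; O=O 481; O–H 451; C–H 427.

ΔH ≈ −842 kJ

Bonds broken (reactants):
  C–C: 1 × 337 = 337
  C–H: 3 × 427 = 1281
  C–O: 1 × 364 = 364
  C=O: 1 × 811 = 811
  O–H: 1 × 451 = 451
  O=O: 2 × 481 = 962
  Σ(broken) = 4206 kJ
Bonds formed (products):
  C=O: 4 × 811 = 3244
  O–H: 4 × 451 = 1804
  Σ(formed) = 5048 kJ
ΔH = Σ(broken) − Σ(formed) = 4206 − 5048 = −842 kJ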